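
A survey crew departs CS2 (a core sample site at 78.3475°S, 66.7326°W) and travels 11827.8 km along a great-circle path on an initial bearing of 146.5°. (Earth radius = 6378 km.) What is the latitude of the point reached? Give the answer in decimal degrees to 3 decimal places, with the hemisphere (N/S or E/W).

6.455°N

δ = d/R = 11827.8/6378 = 1.854468 rad
φ₂ = arcsin(sin φ₁ cos δ + cos φ₁ sin δ cos θ)
   = arcsin(-0.97939·-0.27988 + 0.20198·0.96003·-0.83389) = 6.45492°
λ₂ = λ₁ + atan2(sin θ sin δ cos φ₁, cos δ − sin φ₁ sin φ₂) = 81.04149°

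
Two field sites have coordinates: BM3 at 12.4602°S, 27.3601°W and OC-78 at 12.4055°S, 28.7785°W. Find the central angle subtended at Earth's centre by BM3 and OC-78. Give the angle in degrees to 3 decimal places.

1.386°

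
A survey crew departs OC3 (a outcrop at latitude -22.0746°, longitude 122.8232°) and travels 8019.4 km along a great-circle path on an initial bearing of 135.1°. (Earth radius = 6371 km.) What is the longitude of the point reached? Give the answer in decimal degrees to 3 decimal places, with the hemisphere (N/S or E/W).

149.833°W

δ = d/R = 8019.4/6371 = 1.258735 rad
φ₂ = arcsin(sin φ₁ cos δ + cos φ₁ sin δ cos θ)
   = arcsin(-0.37581·0.30702 + 0.92670·0.95170·-0.70834) = -47.73949°
λ₂ = λ₁ + atan2(sin θ sin δ cos φ₁, cos δ − sin φ₁ sin φ₂) = -149.83323°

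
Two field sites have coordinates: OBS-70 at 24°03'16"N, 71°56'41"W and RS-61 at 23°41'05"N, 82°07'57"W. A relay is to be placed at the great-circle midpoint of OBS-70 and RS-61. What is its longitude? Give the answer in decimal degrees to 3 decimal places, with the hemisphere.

77.046°W

OBS-70: φ = +24.05444°, λ = -71.94472°
RS-61: φ = +23.68472°, λ = -82.13250°
Bx = cos φ₂ cos Δλ = 0.901331,  By = cos φ₂ sin Δλ = -0.161977
φₘ = atan2(sin φ₁ + sin φ₂, √((cos φ₁ + Bx)² + By²)) = 23.95360°
λₘ = λ₁ + atan2(By, cos φ₁ + Bx) = -77.04590°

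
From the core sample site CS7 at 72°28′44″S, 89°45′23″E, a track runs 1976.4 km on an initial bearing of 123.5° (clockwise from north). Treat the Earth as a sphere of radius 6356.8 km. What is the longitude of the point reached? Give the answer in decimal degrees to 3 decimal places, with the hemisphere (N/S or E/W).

CS7: φ = -72.47889°, λ = +89.75639°
δ = d/R = 1976.4/6356.8 = 0.310911 rad
φ₂ = arcsin(sin φ₁ cos δ + cos φ₁ sin δ cos θ)
   = arcsin(-0.95361·0.95206 + 0.30106·0.30593·-0.55194) = -73.47984°
λ₂ = λ₁ + atan2(sin θ sin δ cos φ₁, cos δ − sin φ₁ sin φ₂) = 153.54260°

153.543°E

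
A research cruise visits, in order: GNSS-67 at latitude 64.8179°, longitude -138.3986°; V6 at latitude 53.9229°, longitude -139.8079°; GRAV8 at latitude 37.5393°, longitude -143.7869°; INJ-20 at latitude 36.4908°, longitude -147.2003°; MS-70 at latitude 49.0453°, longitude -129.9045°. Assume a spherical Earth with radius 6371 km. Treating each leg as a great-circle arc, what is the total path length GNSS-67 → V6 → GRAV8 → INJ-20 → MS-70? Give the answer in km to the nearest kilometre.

GNSS-67→V6: c = 0.190554 rad, d = 1214.02 km
V6→GRAV8: c = 0.289911 rad, d = 1847.03 km
GRAV8→INJ-20: c = 0.050964 rad, d = 324.69 km
INJ-20→MS-70: c = 0.310235 rad, d = 1976.51 km
Total = 1214.02 + 1847.03 + 324.69 + 1976.51 = 5362.24 km

5362 km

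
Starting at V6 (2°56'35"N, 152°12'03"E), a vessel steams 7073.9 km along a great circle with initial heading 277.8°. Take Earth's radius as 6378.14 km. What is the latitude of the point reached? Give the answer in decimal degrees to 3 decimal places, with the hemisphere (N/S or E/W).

V6: φ = +2.94306°, λ = +152.20083°
δ = d/R = 7073.9/6378.14 = 1.109085 rad
φ₂ = arcsin(sin φ₁ cos δ + cos φ₁ sin δ cos θ)
   = arcsin(0.05134·0.44548 + 0.99868·0.89529·0.13572) = 8.29195°
λ₂ = λ₁ + atan2(sin θ sin δ cos φ₁, cos δ − sin φ₁ sin φ₂) = 88.51475°

8.292°N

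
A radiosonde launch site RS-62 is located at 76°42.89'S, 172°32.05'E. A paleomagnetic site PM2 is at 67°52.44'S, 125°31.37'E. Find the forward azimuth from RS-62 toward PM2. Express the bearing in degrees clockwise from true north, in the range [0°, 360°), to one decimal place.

RS-62: φ = -76.71483°, λ = +172.53417°
PM2: φ = -67.87400°, λ = +125.52283°
Δλ = -47.0113°
y = sin Δλ · cos φ₂ = -0.275511
x = cos φ₁ sin φ₂ − sin φ₁ cos φ₂ cos Δλ = 0.037069
θ = atan2(y, x) = -82.3371° → 277.6629° (mod 360°)

277.7°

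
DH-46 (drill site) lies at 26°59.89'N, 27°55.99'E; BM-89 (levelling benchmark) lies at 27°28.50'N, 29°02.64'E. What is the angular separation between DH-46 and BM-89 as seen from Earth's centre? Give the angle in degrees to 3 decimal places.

1.097°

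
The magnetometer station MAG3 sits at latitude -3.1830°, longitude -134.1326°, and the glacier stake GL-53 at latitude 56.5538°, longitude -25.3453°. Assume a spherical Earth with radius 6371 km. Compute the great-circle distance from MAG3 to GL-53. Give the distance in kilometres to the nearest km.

Δφ = 59.7368°,  Δλ = 108.7873°
a = sin²(Δφ/2) + cos φ₁ cos φ₂ sin²(Δλ/2) = 0.611779
c = 2·arcsin(√a) = 1.796261 rad = 102.9182°
d = R·c = 6371 × 1.796261 = 11444.0 km

11444 km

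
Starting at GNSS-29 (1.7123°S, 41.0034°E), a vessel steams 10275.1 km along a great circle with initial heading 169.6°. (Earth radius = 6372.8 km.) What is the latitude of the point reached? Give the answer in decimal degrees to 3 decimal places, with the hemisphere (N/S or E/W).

78.826°S

δ = d/R = 10275.1/6372.8 = 1.612337 rad
φ₂ = arcsin(sin φ₁ cos δ + cos φ₁ sin δ cos θ)
   = arcsin(-0.02988·-0.04153 + 0.99955·0.99914·-0.98357) = -78.82601°
λ₂ = λ₁ + atan2(sin θ sin δ cos φ₁, cos δ − sin φ₁ sin φ₂) = 152.45595°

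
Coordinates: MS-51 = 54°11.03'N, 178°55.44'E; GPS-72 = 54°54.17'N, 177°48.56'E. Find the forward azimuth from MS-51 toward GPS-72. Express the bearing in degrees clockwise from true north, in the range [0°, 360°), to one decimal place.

318.5°

MS-51: φ = +54.18383°, λ = +178.92400°
GPS-72: φ = +54.90283°, λ = +177.80933°
Δλ = -1.1147°
y = sin Δλ · cos φ₂ = -0.011185
x = cos φ₁ sin φ₂ − sin φ₁ cos φ₂ cos Δλ = 0.012637
θ = atan2(y, x) = -41.5124° → 318.4876° (mod 360°)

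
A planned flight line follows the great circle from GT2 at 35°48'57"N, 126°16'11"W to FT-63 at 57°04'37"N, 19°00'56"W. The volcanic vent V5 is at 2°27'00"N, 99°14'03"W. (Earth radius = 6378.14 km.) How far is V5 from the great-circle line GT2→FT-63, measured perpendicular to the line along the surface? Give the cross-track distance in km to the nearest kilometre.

4495 km

GT2: φ = +35.81583°, λ = -126.26972°
FT-63: φ = +57.07694°, λ = -19.01556°
V5: φ = +2.45000°, λ = -99.23417°
δ₁₃ = central angle GT2→V5 = 0.727792 rad  (haversine)
θ₁₃ = bearing GT2→V5 = 136.947°,  θ₁₂ = bearing GT2→FT-63 = 33.812°
dₓₜ = R·arcsin(sin δ₁₃ · sin(θ₁₃ − θ₁₂)) = 6378.14·arcsin(0.66522·sin(103.136°)) = 4494.771 km
|dₓₜ| = 4494.771 km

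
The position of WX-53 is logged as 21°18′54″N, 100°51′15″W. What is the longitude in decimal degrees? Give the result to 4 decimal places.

100° + 51′/60 + 15″/3600 = 100 + 0.85000 + 0.00417 = 100.8542°

100.8542°W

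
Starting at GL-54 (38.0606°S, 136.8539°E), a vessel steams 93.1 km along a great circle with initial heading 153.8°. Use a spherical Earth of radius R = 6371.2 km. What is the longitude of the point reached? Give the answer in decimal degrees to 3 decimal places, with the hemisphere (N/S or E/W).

δ = d/R = 93.1/6371.2 = 0.014613 rad
φ₂ = arcsin(sin φ₁ cos δ + cos φ₁ sin δ cos θ)
   = arcsin(-0.61649·0.99989 + 0.78736·0.01461·-0.89726) = -38.81087°
λ₂ = λ₁ + atan2(sin θ sin δ cos φ₁, cos δ − sin φ₁ sin φ₂) = 137.32827°

137.328°E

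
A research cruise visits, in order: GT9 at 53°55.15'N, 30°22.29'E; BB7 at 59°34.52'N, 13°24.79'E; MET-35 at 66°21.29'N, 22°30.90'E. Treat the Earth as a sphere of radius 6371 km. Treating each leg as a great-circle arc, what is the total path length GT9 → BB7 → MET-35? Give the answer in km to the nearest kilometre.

2086 km

GT9: φ = +53.91917°, λ = +30.37150°
BB7: φ = +59.57533°, λ = +13.41317°
MET-35: φ = +66.35483°, λ = +22.51500°
GT9→BB7: c = 0.189157 rad, d = 1205.12 km
BB7→MET-35: c = 0.138310 rad, d = 881.17 km
Total = 1205.12 + 881.17 = 2086.29 km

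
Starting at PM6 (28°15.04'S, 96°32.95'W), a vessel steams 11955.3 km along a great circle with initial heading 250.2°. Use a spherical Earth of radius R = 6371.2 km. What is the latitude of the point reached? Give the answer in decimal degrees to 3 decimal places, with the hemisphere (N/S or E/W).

PM6: φ = -28.25067°, λ = -96.54917°
δ = d/R = 11955.3/6371.2 = 1.876460 rad
φ₂ = arcsin(sin φ₁ cos δ + cos φ₁ sin δ cos θ)
   = arcsin(-0.47333·-0.30093 + 0.88089·0.95365·-0.33874) = -8.17059°
λ₂ = λ₁ + atan2(sin θ sin δ cos φ₁, cos δ − sin φ₁ sin φ₂) = 148.47283°

8.171°S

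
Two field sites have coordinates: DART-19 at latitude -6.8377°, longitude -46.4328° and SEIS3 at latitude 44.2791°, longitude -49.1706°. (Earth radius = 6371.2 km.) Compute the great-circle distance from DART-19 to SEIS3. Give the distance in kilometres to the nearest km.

Δφ = 51.1168°,  Δλ = -2.7378°
a = sin²(Δφ/2) + cos φ₁ cos φ₂ sin²(Δλ/2) = 0.186538
c = 2·arcsin(√a) = 0.893198 rad = 51.1765°
d = R·c = 6371.2 × 0.893198 = 5690.7 km

5691 km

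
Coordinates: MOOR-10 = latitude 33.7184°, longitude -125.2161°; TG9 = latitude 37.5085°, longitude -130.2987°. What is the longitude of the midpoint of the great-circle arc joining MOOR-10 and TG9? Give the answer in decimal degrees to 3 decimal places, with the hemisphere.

Bx = cos φ₂ cos Δλ = 0.790144,  By = cos φ₂ sin Δλ = -0.070277
φₘ = atan2(sin φ₁ + sin φ₂, √((cos φ₁ + Bx)² + By²)) = 35.64013°
λₘ = λ₁ + atan2(By, cos φ₁ + Bx) = -127.69713°

127.697°W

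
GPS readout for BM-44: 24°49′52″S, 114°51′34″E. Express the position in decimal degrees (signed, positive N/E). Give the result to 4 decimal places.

lat: 24.8311° S → -24.8311°
lon: 114.8594° E → +114.8594°

-24.8311°, +114.8594°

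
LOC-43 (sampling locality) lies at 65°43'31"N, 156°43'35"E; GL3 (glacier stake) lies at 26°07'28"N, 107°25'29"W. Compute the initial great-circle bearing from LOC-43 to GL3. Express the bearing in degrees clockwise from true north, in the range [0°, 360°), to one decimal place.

73.5°

LOC-43: φ = +65.72528°, λ = +156.72639°
GL3: φ = +26.12444°, λ = -107.42472°
Δλ = 95.8489°
y = sin Δλ · cos φ₂ = 0.893166
x = cos φ₁ sin φ₂ − sin φ₁ cos φ₂ cos Δλ = 0.264427
θ = atan2(y, x) = 73.5083° → 73.5083° (mod 360°)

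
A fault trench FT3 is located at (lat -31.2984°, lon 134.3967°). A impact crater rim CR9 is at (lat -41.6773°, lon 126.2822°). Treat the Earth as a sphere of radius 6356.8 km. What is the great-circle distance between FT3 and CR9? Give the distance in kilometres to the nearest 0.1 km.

Δφ = -10.3789°,  Δλ = -8.1145°
a = sin²(Δφ/2) + cos φ₁ cos φ₂ sin²(Δλ/2) = 0.011376
c = 2·arcsin(√a) = 0.213723 rad = 12.2454°
d = R·c = 6356.8 × 0.213723 = 1358.6 km

1358.6 km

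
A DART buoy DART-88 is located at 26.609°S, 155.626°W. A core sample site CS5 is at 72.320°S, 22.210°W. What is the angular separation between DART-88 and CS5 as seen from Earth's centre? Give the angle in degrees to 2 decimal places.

76.11°

Δφ = -45.7110°,  Δλ = 133.4160°
a = sin²(Δφ/2) + cos φ₁ cos φ₂ sin²(Δλ/2) = 0.379939
c = 2·arcsin(√a) = 1.328305 rad = 76.1063°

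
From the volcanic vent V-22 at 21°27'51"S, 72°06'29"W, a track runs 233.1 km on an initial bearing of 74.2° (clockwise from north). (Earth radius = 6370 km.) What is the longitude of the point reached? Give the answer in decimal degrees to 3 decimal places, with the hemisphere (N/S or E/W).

V-22: φ = -21.46417°, λ = -72.10806°
δ = d/R = 233.1/6370 = 0.036593 rad
φ₂ = arcsin(sin φ₁ cos δ + cos φ₁ sin δ cos θ)
   = arcsin(-0.36592·0.99933 + 0.93065·0.03659·0.27228) = -20.87950°
λ₂ = λ₁ + atan2(sin θ sin δ cos φ₁, cos δ − sin φ₁ sin φ₂) = -69.94880°

69.949°W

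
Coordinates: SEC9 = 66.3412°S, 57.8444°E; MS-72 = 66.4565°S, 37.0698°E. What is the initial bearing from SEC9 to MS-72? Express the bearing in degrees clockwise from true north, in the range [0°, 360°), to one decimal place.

259.7°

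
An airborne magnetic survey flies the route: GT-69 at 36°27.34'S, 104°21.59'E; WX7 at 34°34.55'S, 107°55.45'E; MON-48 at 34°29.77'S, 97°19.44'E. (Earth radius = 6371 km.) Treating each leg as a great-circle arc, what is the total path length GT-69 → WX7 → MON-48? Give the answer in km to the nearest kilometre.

GT-69: φ = -36.45567°, λ = +104.35983°
WX7: φ = -34.57583°, λ = +107.92417°
MON-48: φ = -34.49617°, λ = +97.32400°
GT-69→WX7: c = 0.060329 rad, d = 384.35 km
WX7→MON-48: c = 0.152340 rad, d = 970.56 km
Total = 384.35 + 970.56 = 1354.91 km

1355 km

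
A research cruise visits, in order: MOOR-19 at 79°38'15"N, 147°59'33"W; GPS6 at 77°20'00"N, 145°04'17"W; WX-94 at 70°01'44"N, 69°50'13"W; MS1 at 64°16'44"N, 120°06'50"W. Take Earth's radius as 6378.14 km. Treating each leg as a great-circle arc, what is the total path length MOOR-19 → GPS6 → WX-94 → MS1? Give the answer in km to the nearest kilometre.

4750 km

MOOR-19: φ = +79.63750°, λ = -147.99250°
GPS6: φ = +77.33333°, λ = -145.07139°
WX-94: φ = +70.02889°, λ = -69.83694°
MS1: φ = +64.27889°, λ = -120.11389°
MOOR-19→GPS6: c = 0.041470 rad, d = 264.50 km
GPS6→WX-94: c = 0.359484 rad, d = 2292.84 km
WX-94→MS1: c = 0.343832 rad, d = 2193.01 km
Total = 264.50 + 2292.84 + 2193.01 = 4750.35 km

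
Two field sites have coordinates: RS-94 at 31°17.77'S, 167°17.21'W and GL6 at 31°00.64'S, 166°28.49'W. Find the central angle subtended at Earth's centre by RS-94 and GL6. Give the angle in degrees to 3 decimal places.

0.751°

RS-94: φ = -31.29617°, λ = -167.28683°
GL6: φ = -31.01067°, λ = -166.47483°
Δφ = 0.2855°,  Δλ = 0.8120°
a = sin²(Δφ/2) + cos φ₁ cos φ₂ sin²(Δλ/2) = 0.000043
c = 2·arcsin(√a) = 0.013112 rad = 0.7513°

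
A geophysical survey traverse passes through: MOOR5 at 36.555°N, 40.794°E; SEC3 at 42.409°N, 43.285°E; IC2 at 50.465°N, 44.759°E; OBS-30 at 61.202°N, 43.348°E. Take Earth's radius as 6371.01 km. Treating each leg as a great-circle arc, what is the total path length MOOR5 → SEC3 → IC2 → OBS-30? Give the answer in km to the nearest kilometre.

MOOR5→SEC3: c = 0.107527 rad, d = 685.05 km
SEC3→IC2: c = 0.141709 rad, d = 902.83 km
IC2→OBS-30: c = 0.187894 rad, d = 1197.08 km
Total = 685.05 + 902.83 + 1197.08 = 2784.96 km

2785 km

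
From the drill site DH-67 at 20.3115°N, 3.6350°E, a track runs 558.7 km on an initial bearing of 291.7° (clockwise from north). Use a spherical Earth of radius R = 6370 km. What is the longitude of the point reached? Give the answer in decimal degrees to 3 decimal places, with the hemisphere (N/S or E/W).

1.404°W

δ = d/R = 558.7/6370 = 0.087708 rad
φ₂ = arcsin(sin φ₁ cos δ + cos φ₁ sin δ cos θ)
   = arcsin(0.34712·0.99616 + 0.93782·0.08760·0.36975) = 22.09626°
λ₂ = λ₁ + atan2(sin θ sin δ cos φ₁, cos δ − sin φ₁ sin φ₂) = -1.40432°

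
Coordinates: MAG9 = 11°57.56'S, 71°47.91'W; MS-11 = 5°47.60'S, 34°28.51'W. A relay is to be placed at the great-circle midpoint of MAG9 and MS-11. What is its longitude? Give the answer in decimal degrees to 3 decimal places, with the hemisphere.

52.974°W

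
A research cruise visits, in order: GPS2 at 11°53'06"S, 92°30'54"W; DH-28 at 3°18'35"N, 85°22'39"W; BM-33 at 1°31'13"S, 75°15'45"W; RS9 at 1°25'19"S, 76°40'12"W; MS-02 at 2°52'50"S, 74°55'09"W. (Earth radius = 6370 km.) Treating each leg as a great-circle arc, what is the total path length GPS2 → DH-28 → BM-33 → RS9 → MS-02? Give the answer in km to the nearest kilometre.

3520 km

GPS2: φ = -11.88500°, λ = -92.51500°
DH-28: φ = +3.30972°, λ = -85.37750°
BM-33: φ = -1.52028°, λ = -75.26250°
RS9: φ = -1.42194°, λ = -76.67000°
MS-02: φ = -2.88056°, λ = -74.91917°
GPS2→DH-28: c = 0.292693 rad, d = 1864.46 km
DH-28→BM-33: c = 0.195568 rad, d = 1245.77 km
BM-33→RS9: c = 0.024617 rad, d = 156.81 km
RS9→MS-02: c = 0.039756 rad, d = 253.24 km
Total = 1864.46 + 1245.77 + 156.81 + 253.24 = 3520.28 km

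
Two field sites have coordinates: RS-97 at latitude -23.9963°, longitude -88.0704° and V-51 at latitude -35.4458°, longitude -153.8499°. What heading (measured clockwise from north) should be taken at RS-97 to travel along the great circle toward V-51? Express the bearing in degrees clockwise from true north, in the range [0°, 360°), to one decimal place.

242.1°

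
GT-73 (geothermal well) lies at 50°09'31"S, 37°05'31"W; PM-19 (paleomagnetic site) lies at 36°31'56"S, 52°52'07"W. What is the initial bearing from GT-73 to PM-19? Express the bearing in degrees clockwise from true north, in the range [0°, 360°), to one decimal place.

GT-73: φ = -50.15861°, λ = -37.09194°
PM-19: φ = -36.53222°, λ = -52.86861°
Δλ = -15.7767°
y = sin Δλ · cos φ₂ = -0.218468
x = cos φ₁ sin φ₂ − sin φ₁ cos φ₂ cos Δλ = 0.212348
θ = atan2(y, x) = -45.8139° → 314.1861° (mod 360°)

314.2°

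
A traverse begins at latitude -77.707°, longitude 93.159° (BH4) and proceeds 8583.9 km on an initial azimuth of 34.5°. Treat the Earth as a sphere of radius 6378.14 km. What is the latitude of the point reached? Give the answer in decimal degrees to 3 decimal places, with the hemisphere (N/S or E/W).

2.689°S

δ = d/R = 8583.9/6378.14 = 1.345831 rad
φ₂ = arcsin(sin φ₁ cos δ + cos φ₁ sin δ cos θ)
   = arcsin(-0.97707·0.22307 + 0.21291·0.97480·0.82413) = -2.68893°
λ₂ = λ₁ + atan2(sin θ sin δ cos φ₁, cos δ − sin φ₁ sin φ₂) = 126.71436°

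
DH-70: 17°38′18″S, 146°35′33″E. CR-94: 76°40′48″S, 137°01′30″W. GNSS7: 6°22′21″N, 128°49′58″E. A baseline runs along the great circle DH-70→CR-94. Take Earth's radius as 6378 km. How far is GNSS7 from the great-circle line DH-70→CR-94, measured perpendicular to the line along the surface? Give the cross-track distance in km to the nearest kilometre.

DH-70: φ = -17.63833°, λ = +146.59250°
CR-94: φ = -76.68000°, λ = -137.02500°
GNSS7: φ = +6.37250°, λ = +128.83278°
δ₁₃ = central angle DH-70→GNSS7 = 0.518964 rad  (haversine)
θ₁₃ = bearing DH-70→GNSS7 = 322.324°,  θ₁₂ = bearing DH-70→CR-94 = 166.190°
dₓₜ = R·arcsin(sin δ₁₃ · sin(θ₁₃ − θ₁₂)) = 6378·arcsin(0.49598·sin(156.134°)) = 1288.638 km
|dₓₜ| = 1288.638 km

1289 km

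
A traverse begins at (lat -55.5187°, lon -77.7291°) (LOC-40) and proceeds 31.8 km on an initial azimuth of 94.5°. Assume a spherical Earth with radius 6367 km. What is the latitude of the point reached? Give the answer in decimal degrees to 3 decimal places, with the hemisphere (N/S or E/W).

δ = d/R = 31.8/6367 = 0.004995 rad
φ₂ = arcsin(sin φ₁ cos δ + cos φ₁ sin δ cos θ)
   = arcsin(-0.82431·0.99999 + 0.56614·0.00499·-0.07846) = -55.54012°
λ₂ = λ₁ + atan2(sin θ sin δ cos φ₁, cos δ − sin φ₁ sin φ₂) = -77.22491°

55.540°S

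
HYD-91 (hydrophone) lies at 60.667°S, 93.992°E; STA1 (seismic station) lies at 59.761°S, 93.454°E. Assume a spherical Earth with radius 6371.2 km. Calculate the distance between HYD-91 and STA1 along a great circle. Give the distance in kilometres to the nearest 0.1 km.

105.0 km

Δφ = 0.9060°,  Δλ = -0.5380°
a = sin²(Δφ/2) + cos φ₁ cos φ₂ sin²(Δλ/2) = 0.000068
c = 2·arcsin(√a) = 0.016486 rad = 0.9446°
d = R·c = 6371.2 × 0.016486 = 105.0 km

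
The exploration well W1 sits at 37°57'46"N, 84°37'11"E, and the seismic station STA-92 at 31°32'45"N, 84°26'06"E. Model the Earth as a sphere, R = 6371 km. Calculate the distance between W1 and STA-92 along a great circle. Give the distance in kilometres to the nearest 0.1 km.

713.7 km

W1: φ = +37.96278°, λ = +84.61972°
STA-92: φ = +31.54583°, λ = +84.43500°
Δφ = -6.4169°,  Δλ = -0.1847°
a = sin²(Δφ/2) + cos φ₁ cos φ₂ sin²(Δλ/2) = 0.003134
c = 2·arcsin(√a) = 0.112028 rad = 6.4187°
d = R·c = 6371 × 0.112028 = 713.7 km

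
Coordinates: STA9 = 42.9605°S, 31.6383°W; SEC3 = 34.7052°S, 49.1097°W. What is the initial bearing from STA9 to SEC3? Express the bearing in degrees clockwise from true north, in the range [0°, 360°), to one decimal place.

Δλ = -17.4714°
y = sin Δλ · cos φ₂ = -0.246817
x = cos φ₁ sin φ₂ − sin φ₁ cos φ₂ cos Δλ = 0.117738
θ = atan2(y, x) = -64.4976° → 295.5024° (mod 360°)

295.5°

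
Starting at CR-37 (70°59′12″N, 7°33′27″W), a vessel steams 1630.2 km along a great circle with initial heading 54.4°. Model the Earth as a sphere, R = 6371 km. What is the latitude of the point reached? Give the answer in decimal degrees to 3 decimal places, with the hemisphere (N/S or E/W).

CR-37: φ = +70.98667°, λ = -7.55750°
δ = d/R = 1630.2/6371 = 0.255878 rad
φ₂ = arcsin(sin φ₁ cos δ + cos φ₁ sin δ cos θ)
   = arcsin(0.94544·0.96744 + 0.32579·0.25310·0.58212) = 74.29321°
λ₂ = λ₁ + atan2(sin θ sin δ cos φ₁, cos δ − sin φ₁ sin φ₂) = 41.92259°

74.293°N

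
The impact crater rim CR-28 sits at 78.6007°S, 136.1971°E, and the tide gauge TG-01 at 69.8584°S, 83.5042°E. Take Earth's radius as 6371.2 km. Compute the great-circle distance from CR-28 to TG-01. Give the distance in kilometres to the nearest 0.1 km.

Δφ = 8.7423°,  Δλ = -52.6929°
a = sin²(Δφ/2) + cos φ₁ cos φ₂ sin²(Δλ/2) = 0.019213
c = 2·arcsin(√a) = 0.278120 rad = 15.9351°
d = R·c = 6371.2 × 0.278120 = 1772.0 km

1772.0 km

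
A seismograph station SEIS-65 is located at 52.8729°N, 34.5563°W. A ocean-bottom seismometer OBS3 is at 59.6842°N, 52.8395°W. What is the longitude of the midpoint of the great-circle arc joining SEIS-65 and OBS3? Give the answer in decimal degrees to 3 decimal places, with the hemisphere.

42.876°W

Bx = cos φ₂ cos Δλ = 0.479284,  By = cos φ₂ sin Δλ = -0.158352
φₘ = atan2(sin φ₁ + sin φ₂, √((cos φ₁ + Bx)² + By²)) = 56.61319°
λₘ = λ₁ + atan2(By, cos φ₁ + Bx) = -42.87591°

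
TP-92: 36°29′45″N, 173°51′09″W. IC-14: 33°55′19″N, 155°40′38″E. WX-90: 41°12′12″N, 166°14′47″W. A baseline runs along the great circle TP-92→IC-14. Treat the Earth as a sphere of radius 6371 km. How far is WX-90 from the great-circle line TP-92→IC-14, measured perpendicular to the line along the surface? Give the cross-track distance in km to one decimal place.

TP-92: φ = +36.49583°, λ = -173.85250°
IC-14: φ = +33.92194°, λ = +155.67722°
WX-90: φ = +41.20333°, λ = -166.24639°
δ₁₃ = central angle TP-92→WX-90 = 0.131967 rad  (haversine)
θ₁₃ = bearing TP-92→WX-90 = 49.185°,  θ₁₂ = bearing TP-92→IC-14 = 273.163°
dₓₜ = R·arcsin(sin δ₁₃ · sin(θ₁₃ − θ₁₂)) = 6371·arcsin(0.13158·sin(-223.978°)) = 582.932 km
|dₓₜ| = 582.932 km

582.9 km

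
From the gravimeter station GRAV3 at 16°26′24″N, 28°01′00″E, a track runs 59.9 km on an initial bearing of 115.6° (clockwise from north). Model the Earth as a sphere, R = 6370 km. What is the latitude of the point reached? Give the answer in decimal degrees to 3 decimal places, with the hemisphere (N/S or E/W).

GRAV3: φ = +16.44000°, λ = +28.01667°
δ = d/R = 59.9/6370 = 0.009403 rad
φ₂ = arcsin(sin φ₁ cos δ + cos φ₁ sin δ cos θ)
   = arcsin(0.28301·0.99996 + 0.95912·0.00940·-0.43209) = 16.20660°
λ₂ = λ₁ + atan2(sin θ sin δ cos φ₁, cos δ − sin φ₁ sin φ₂) = 28.52266°

16.207°N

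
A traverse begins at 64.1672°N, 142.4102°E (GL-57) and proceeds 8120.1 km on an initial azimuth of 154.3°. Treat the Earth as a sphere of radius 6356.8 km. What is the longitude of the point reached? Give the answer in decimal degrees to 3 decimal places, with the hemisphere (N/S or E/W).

δ = d/R = 8120.1/6356.8 = 1.277388 rad
φ₂ = arcsin(sin φ₁ cos δ + cos φ₁ sin δ cos θ)
   = arcsin(0.90007·0.28922 + 0.43575·0.95726·-0.90108) = -6.63512°
λ₂ = λ₁ + atan2(sin θ sin δ cos φ₁, cos δ − sin φ₁ sin φ₂) = 167.11387°

167.114°E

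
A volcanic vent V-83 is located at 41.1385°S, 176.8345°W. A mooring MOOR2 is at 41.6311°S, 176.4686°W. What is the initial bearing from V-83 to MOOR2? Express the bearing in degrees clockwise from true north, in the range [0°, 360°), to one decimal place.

Δλ = 0.3659°
y = sin Δλ · cos φ₂ = 0.004773
x = cos φ₁ sin φ₂ − sin φ₁ cos φ₂ cos Δλ = -0.008607
θ = atan2(y, x) = 150.9895° → 150.9895° (mod 360°)

151.0°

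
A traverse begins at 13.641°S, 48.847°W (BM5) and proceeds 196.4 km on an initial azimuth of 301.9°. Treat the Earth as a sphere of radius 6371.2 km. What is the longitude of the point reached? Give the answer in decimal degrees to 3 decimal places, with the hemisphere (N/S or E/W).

δ = d/R = 196.4/6371.2 = 0.030826 rad
φ₂ = arcsin(sin φ₁ cos δ + cos φ₁ sin δ cos θ)
   = arcsin(-0.23584·0.99952 + 0.97179·0.03082·0.52844) = -12.70303°
λ₂ = λ₁ + atan2(sin θ sin δ cos φ₁, cos δ − sin φ₁ sin φ₂) = -50.38403°

50.384°W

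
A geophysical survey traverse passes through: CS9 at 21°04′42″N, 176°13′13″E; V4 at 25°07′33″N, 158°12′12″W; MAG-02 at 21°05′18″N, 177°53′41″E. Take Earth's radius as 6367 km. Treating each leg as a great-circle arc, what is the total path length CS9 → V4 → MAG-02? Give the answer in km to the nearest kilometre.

CS9: φ = +21.07833°, λ = +176.22028°
V4: φ = +25.12583°, λ = -158.20333°
MAG-02: φ = +21.08833°, λ = +177.89472°
CS9→V4: c = 0.415971 rad, d = 2648.49 km
V4→MAG-02: c = 0.389568 rad, d = 2480.38 km
Total = 2648.49 + 2480.38 = 5128.86 km

5129 km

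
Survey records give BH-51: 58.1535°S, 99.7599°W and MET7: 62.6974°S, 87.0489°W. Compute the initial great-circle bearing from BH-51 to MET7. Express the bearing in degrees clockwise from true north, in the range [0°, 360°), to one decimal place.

Δλ = 12.7110°
y = sin Δλ · cos φ₂ = 0.100927
x = cos φ₁ sin φ₂ − sin φ₁ cos φ₂ cos Δλ = -0.088772
θ = atan2(y, x) = 131.3338° → 131.3338° (mod 360°)

131.3°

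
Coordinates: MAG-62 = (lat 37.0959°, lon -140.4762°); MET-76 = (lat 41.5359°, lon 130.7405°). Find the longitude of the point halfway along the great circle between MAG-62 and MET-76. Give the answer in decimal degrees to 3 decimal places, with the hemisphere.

176.912°E

Bx = cos φ₂ cos Δλ = 0.015894,  By = cos φ₂ sin Δλ = -0.748372
φₘ = atan2(sin φ₁ + sin φ₂, √((cos φ₁ + Bx)² + By²)) = 48.88012°
λₘ = λ₁ + atan2(By, cos φ₁ + Bx) = 176.91234°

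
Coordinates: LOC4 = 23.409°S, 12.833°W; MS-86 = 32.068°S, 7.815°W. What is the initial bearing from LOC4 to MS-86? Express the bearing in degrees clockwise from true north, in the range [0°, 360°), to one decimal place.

Δλ = 5.0180°
y = sin Δλ · cos φ₂ = 0.074123
x = cos φ₁ sin φ₂ − sin φ₁ cos φ₂ cos Δλ = -0.151844
θ = atan2(y, x) = 153.9807° → 153.9807° (mod 360°)

154.0°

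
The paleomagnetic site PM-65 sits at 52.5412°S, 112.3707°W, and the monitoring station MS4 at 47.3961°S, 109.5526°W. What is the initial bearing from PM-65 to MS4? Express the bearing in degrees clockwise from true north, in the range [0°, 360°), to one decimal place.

Δλ = 2.8181°
y = sin Δλ · cos φ₂ = 0.033281
x = cos φ₁ sin φ₂ − sin φ₁ cos φ₂ cos Δλ = 0.089028
θ = atan2(y, x) = 20.4971° → 20.4971° (mod 360°)

20.5°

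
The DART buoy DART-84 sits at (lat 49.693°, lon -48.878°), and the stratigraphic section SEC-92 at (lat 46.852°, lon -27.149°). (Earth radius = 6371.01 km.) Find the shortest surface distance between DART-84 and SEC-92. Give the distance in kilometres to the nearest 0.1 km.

1632.8 km

Δφ = -2.8410°,  Δλ = 21.7290°
a = sin²(Δφ/2) + cos φ₁ cos φ₂ sin²(Δλ/2) = 0.016332
c = 2·arcsin(√a) = 0.256291 rad = 14.6844°
d = R·c = 6371.01 × 0.256291 = 1632.8 km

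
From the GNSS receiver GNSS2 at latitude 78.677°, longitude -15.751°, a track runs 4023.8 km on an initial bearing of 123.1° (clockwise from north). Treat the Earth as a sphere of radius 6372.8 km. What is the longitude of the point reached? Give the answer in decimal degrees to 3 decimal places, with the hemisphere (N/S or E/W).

30.427°E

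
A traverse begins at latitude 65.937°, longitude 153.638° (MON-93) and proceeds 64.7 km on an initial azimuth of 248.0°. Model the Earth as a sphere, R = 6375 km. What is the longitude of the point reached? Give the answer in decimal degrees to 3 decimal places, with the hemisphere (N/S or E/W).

δ = d/R = 64.7/6375 = 0.010149 rad
φ₂ = arcsin(sin φ₁ cos δ + cos φ₁ sin δ cos θ)
   = arcsin(0.91310·0.99995 + 0.40774·0.01015·-0.37461) = 65.71354°
λ₂ = λ₁ + atan2(sin θ sin δ cos φ₁, cos δ − sin φ₁ sin φ₂) = 152.32705°

152.327°E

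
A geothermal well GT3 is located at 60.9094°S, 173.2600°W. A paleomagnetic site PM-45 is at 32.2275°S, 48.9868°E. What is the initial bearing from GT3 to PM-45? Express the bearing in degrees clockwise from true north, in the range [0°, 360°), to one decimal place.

215.2°

Δλ = -137.7532°
y = sin Δλ · cos φ₂ = -0.568745
x = cos φ₁ sin φ₂ − sin φ₁ cos φ₂ cos Δλ = -0.806492
θ = atan2(y, x) = -144.8082° → 215.1918° (mod 360°)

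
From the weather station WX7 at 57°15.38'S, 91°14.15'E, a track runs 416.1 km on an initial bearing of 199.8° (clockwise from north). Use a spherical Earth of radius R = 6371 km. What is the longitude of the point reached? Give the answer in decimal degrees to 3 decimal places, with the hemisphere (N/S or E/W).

WX7: φ = -57.25633°, λ = +91.23583°
δ = d/R = 416.1/6371 = 0.065312 rad
φ₂ = arcsin(sin φ₁ cos δ + cos φ₁ sin δ cos θ)
   = arcsin(-0.84110·0.99787 + 0.54088·0.06527·-0.94088) = -60.75273°
λ₂ = λ₁ + atan2(sin θ sin δ cos φ₁, cos δ − sin φ₁ sin φ₂) = 88.64237°

88.642°E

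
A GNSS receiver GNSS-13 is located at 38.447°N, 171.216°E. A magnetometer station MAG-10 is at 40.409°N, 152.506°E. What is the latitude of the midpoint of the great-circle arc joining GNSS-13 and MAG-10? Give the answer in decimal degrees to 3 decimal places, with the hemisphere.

Bx = cos φ₂ cos Δλ = 0.721198,  By = cos φ₂ sin Δλ = -0.244252
φₘ = atan2(sin φ₁ + sin φ₂, √((cos φ₁ + Bx)² + By²)) = 39.80474°
λₘ = λ₁ + atan2(By, cos φ₁ + Bx) = 161.99389°

39.805°N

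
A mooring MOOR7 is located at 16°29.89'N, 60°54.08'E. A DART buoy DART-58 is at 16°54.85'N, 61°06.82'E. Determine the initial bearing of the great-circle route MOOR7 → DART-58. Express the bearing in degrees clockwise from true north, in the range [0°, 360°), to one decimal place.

26.0°

MOOR7: φ = +16.49817°, λ = +60.90133°
DART-58: φ = +16.91417°, λ = +61.11367°
Δλ = 0.2123°
y = sin Δλ · cos φ₂ = 0.003546
x = cos φ₁ sin φ₂ − sin φ₁ cos φ₂ cos Δλ = 0.007262
θ = atan2(y, x) = 26.0223° → 26.0223° (mod 360°)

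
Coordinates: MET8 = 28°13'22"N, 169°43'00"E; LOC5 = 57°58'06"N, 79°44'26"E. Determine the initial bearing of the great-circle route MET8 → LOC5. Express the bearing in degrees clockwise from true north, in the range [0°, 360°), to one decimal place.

324.6°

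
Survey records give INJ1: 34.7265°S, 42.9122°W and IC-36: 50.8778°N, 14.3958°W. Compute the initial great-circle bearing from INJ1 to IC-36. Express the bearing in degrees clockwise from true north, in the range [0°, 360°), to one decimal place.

17.5°

Δλ = 28.5164°
y = sin Δλ · cos φ₂ = 0.301235
x = cos φ₁ sin φ₂ − sin φ₁ cos φ₂ cos Δλ = 0.953451
θ = atan2(y, x) = 17.5335° → 17.5335° (mod 360°)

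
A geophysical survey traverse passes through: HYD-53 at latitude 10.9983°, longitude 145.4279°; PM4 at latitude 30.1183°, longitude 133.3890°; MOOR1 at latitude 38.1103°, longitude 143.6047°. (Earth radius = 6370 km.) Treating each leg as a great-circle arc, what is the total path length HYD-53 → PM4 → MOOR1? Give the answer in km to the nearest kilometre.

3755 km

HYD-53→PM4: c = 0.386697 rad, d = 2463.26 km
PM4→MOOR1: c = 0.202842 rad, d = 1292.10 km
Total = 2463.26 + 1292.10 = 3755.36 km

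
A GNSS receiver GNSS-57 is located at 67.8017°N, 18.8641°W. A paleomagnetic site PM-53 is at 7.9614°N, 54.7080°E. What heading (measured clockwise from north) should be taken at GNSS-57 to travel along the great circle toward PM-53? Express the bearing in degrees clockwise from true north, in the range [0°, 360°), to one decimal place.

102.3°

Δλ = 73.5721°
y = sin Δλ · cos φ₂ = 0.949931
x = cos φ₁ sin φ₂ − sin φ₁ cos φ₂ cos Δλ = -0.206994
θ = atan2(y, x) = 102.2928° → 102.2928° (mod 360°)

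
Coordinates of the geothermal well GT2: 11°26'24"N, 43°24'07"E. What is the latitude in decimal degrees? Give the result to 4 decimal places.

11.4400°N

11° + 26′/60 + 24″/3600 = 11 + 0.43333 + 0.00667 = 11.4400°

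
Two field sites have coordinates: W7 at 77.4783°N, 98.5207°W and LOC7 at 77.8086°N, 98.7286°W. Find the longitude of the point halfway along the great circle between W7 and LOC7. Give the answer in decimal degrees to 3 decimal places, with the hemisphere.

Bx = cos φ₂ cos Δλ = 0.211177,  By = cos φ₂ sin Δλ = -0.000766
φₘ = atan2(sin φ₁ + sin φ₂, √((cos φ₁ + Bx)² + By²)) = 77.64347°
λₘ = λ₁ + atan2(By, cos φ₁ + Bx) = -98.62328°

98.623°W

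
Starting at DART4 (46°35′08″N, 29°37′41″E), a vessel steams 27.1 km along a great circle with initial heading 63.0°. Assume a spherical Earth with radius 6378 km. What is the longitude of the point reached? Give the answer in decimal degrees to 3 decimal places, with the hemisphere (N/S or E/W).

DART4: φ = +46.58556°, λ = +29.62806°
δ = d/R = 27.1/6378 = 0.004249 rad
φ₂ = arcsin(sin φ₁ cos δ + cos φ₁ sin δ cos θ)
   = arcsin(0.72640·0.99999 + 0.68727·0.00425·0.45399) = 46.69564°
λ₂ = λ₁ + atan2(sin θ sin δ cos φ₁, cos δ − sin φ₁ sin φ₂) = 29.94432°

29.944°E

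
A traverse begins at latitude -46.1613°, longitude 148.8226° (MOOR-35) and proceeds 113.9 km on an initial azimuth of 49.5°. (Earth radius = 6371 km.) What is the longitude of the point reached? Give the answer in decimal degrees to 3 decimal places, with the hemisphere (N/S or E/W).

149.934°E

δ = d/R = 113.9/6371 = 0.017878 rad
φ₂ = arcsin(sin φ₁ cos δ + cos φ₁ sin δ cos θ)
   = arcsin(-0.72129·0.99984 + 0.69263·0.01788·0.64945) = -45.49063°
λ₂ = λ₁ + atan2(sin θ sin δ cos φ₁, cos δ − sin φ₁ sin φ₂) = 149.93370°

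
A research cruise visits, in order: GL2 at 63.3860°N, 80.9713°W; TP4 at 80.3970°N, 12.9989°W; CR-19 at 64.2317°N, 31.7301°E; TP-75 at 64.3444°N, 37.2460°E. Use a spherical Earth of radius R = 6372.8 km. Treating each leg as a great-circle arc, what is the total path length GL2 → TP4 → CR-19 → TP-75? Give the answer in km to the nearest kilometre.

5227 km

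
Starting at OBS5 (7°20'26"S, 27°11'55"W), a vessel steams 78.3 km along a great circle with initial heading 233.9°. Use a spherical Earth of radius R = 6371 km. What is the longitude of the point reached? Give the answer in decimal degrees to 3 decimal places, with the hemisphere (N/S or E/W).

27.773°W

OBS5: φ = -7.34056°, λ = -27.19861°
δ = d/R = 78.3/6371 = 0.012290 rad
φ₂ = arcsin(sin φ₁ cos δ + cos φ₁ sin δ cos θ)
   = arcsin(-0.12777·0.99992 + 0.99180·0.01229·-0.58920) = -7.75508°
λ₂ = λ₁ + atan2(sin θ sin δ cos φ₁, cos δ − sin φ₁ sin φ₂) = -27.77282°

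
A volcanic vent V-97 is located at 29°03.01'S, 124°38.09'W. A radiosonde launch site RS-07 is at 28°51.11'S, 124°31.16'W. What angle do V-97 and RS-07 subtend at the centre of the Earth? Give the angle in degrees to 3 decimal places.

V-97: φ = -29.05017°, λ = -124.63483°
RS-07: φ = -28.85183°, λ = -124.51933°
Δφ = 0.1983°,  Δλ = 0.1155°
a = sin²(Δφ/2) + cos φ₁ cos φ₂ sin²(Δλ/2) = 0.000004
c = 2·arcsin(√a) = 0.003885 rad = 0.2226°

0.223°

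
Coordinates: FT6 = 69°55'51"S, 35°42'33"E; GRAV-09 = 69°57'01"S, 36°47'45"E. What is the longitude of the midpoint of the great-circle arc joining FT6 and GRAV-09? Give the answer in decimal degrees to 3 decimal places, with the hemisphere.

FT6: φ = -69.93083°, λ = +35.70917°
GRAV-09: φ = -69.95028°, λ = +36.79583°
Bx = cos φ₂ cos Δλ = 0.342774,  By = cos φ₂ sin Δλ = 0.006502
φₘ = atan2(sin φ₁ + sin φ₂, √((cos φ₁ + Bx)² + By²)) = -69.94139°
λₘ = λ₁ + atan2(By, cos φ₁ + Bx) = 36.25225°

36.252°E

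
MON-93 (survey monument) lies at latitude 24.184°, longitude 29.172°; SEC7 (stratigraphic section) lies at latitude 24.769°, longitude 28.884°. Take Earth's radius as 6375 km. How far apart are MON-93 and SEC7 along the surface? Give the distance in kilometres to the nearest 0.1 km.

71.3 km

Δφ = 0.5850°,  Δλ = -0.2880°
a = sin²(Δφ/2) + cos φ₁ cos φ₂ sin²(Δλ/2) = 0.000031
c = 2·arcsin(√a) = 0.011188 rad = 0.6410°
d = R·c = 6375 × 0.011188 = 71.3 km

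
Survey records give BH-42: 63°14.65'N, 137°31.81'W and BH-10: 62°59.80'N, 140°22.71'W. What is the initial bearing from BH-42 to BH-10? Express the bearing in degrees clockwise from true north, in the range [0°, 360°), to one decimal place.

BH-42: φ = +63.24417°, λ = -137.53017°
BH-10: φ = +62.99667°, λ = -140.37850°
Δλ = -2.8483°
y = sin Δλ · cos φ₂ = -0.022562
x = cos φ₁ sin φ₂ − sin φ₁ cos φ₂ cos Δλ = -0.003819
θ = atan2(y, x) = -99.6065° → 260.3935° (mod 360°)

260.4°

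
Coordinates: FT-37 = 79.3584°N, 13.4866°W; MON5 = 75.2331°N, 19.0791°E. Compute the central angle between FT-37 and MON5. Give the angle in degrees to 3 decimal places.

8.106°

Δφ = -4.1253°,  Δλ = 32.5657°
a = sin²(Δφ/2) + cos φ₁ cos φ₂ sin²(Δλ/2) = 0.004996
c = 2·arcsin(√a) = 0.141478 rad = 8.1061°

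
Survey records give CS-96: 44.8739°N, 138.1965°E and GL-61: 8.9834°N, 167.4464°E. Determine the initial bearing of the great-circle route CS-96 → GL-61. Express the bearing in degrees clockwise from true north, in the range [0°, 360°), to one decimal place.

135.9°

Δλ = 29.2499°
y = sin Δλ · cos φ₂ = 0.482626
x = cos φ₁ sin φ₂ − sin φ₁ cos φ₂ cos Δλ = -0.497382
θ = atan2(y, x) = 135.8626° → 135.8626° (mod 360°)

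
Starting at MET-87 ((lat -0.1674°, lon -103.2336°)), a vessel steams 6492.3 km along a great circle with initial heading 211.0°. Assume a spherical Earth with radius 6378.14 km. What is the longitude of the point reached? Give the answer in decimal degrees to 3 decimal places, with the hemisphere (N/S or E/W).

143.197°W

δ = d/R = 6492.3/6378.14 = 1.017899 rad
φ₂ = arcsin(sin φ₁ cos δ + cos φ₁ sin δ cos θ)
   = arcsin(-0.00292·0.52516 + 1.00000·0.85101·-0.85717) = -46.96912°
λ₂ = λ₁ + atan2(sin θ sin δ cos φ₁, cos δ − sin φ₁ sin φ₂) = -143.19714°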